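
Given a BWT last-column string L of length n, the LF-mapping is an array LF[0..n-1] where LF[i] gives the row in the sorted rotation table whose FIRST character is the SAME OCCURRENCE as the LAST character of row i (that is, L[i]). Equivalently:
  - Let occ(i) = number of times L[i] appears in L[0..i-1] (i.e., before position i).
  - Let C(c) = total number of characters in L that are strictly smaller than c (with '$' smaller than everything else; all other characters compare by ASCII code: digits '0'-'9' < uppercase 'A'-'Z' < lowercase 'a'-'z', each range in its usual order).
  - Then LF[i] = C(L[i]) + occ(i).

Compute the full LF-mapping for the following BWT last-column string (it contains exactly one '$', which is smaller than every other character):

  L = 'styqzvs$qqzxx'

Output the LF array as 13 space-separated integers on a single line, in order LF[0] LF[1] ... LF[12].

Char counts: '$':1, 'q':3, 's':2, 't':1, 'v':1, 'x':2, 'y':1, 'z':2
C (first-col start): C('$')=0, C('q')=1, C('s')=4, C('t')=6, C('v')=7, C('x')=8, C('y')=10, C('z')=11
L[0]='s': occ=0, LF[0]=C('s')+0=4+0=4
L[1]='t': occ=0, LF[1]=C('t')+0=6+0=6
L[2]='y': occ=0, LF[2]=C('y')+0=10+0=10
L[3]='q': occ=0, LF[3]=C('q')+0=1+0=1
L[4]='z': occ=0, LF[4]=C('z')+0=11+0=11
L[5]='v': occ=0, LF[5]=C('v')+0=7+0=7
L[6]='s': occ=1, LF[6]=C('s')+1=4+1=5
L[7]='$': occ=0, LF[7]=C('$')+0=0+0=0
L[8]='q': occ=1, LF[8]=C('q')+1=1+1=2
L[9]='q': occ=2, LF[9]=C('q')+2=1+2=3
L[10]='z': occ=1, LF[10]=C('z')+1=11+1=12
L[11]='x': occ=0, LF[11]=C('x')+0=8+0=8
L[12]='x': occ=1, LF[12]=C('x')+1=8+1=9

Answer: 4 6 10 1 11 7 5 0 2 3 12 8 9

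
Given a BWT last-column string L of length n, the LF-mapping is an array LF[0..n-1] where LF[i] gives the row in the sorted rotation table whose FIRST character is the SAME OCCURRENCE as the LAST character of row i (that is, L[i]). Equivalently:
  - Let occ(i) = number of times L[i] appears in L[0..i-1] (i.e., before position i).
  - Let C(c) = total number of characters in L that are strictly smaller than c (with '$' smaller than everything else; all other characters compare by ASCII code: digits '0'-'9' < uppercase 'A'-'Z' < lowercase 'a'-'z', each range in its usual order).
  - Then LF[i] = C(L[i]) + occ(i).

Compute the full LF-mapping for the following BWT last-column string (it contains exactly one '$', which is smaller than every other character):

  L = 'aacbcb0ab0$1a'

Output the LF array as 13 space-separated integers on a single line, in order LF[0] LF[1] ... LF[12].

Char counts: '$':1, '0':2, '1':1, 'a':4, 'b':3, 'c':2
C (first-col start): C('$')=0, C('0')=1, C('1')=3, C('a')=4, C('b')=8, C('c')=11
L[0]='a': occ=0, LF[0]=C('a')+0=4+0=4
L[1]='a': occ=1, LF[1]=C('a')+1=4+1=5
L[2]='c': occ=0, LF[2]=C('c')+0=11+0=11
L[3]='b': occ=0, LF[3]=C('b')+0=8+0=8
L[4]='c': occ=1, LF[4]=C('c')+1=11+1=12
L[5]='b': occ=1, LF[5]=C('b')+1=8+1=9
L[6]='0': occ=0, LF[6]=C('0')+0=1+0=1
L[7]='a': occ=2, LF[7]=C('a')+2=4+2=6
L[8]='b': occ=2, LF[8]=C('b')+2=8+2=10
L[9]='0': occ=1, LF[9]=C('0')+1=1+1=2
L[10]='$': occ=0, LF[10]=C('$')+0=0+0=0
L[11]='1': occ=0, LF[11]=C('1')+0=3+0=3
L[12]='a': occ=3, LF[12]=C('a')+3=4+3=7

Answer: 4 5 11 8 12 9 1 6 10 2 0 3 7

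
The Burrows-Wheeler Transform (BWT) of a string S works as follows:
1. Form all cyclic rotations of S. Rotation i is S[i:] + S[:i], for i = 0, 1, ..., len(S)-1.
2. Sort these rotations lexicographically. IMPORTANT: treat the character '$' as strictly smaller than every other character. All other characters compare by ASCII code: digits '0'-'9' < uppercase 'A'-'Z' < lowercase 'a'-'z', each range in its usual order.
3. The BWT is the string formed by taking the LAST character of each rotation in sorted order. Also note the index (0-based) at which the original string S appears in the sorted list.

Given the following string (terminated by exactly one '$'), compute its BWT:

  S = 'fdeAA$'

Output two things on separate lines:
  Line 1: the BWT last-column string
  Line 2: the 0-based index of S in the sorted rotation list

Answer: AAefd$
5

Derivation:
All 6 rotations (rotation i = S[i:]+S[:i]):
  rot[0] = fdeAA$
  rot[1] = deAA$f
  rot[2] = eAA$fd
  rot[3] = AA$fde
  rot[4] = A$fdeA
  rot[5] = $fdeAA
Sorted (with $ < everything):
  sorted[0] = $fdeAA  (last char: 'A')
  sorted[1] = A$fdeA  (last char: 'A')
  sorted[2] = AA$fde  (last char: 'e')
  sorted[3] = deAA$f  (last char: 'f')
  sorted[4] = eAA$fd  (last char: 'd')
  sorted[5] = fdeAA$  (last char: '$')
Last column: AAefd$
Original string S is at sorted index 5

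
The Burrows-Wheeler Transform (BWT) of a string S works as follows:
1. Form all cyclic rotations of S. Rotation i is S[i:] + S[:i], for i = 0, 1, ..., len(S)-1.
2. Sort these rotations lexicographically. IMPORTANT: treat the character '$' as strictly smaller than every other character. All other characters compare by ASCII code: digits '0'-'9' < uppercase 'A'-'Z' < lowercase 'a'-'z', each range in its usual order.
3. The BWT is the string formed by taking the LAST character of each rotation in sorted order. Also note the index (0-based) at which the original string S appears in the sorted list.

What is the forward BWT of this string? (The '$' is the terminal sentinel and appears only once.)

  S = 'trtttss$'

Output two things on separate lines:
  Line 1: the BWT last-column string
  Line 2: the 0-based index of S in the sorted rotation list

All 8 rotations (rotation i = S[i:]+S[:i]):
  rot[0] = trtttss$
  rot[1] = rtttss$t
  rot[2] = tttss$tr
  rot[3] = ttss$trt
  rot[4] = tss$trtt
  rot[5] = ss$trttt
  rot[6] = s$trttts
  rot[7] = $trtttss
Sorted (with $ < everything):
  sorted[0] = $trtttss  (last char: 's')
  sorted[1] = rtttss$t  (last char: 't')
  sorted[2] = s$trttts  (last char: 's')
  sorted[3] = ss$trttt  (last char: 't')
  sorted[4] = trtttss$  (last char: '$')
  sorted[5] = tss$trtt  (last char: 't')
  sorted[6] = ttss$trt  (last char: 't')
  sorted[7] = tttss$tr  (last char: 'r')
Last column: stst$ttr
Original string S is at sorted index 4

Answer: stst$ttr
4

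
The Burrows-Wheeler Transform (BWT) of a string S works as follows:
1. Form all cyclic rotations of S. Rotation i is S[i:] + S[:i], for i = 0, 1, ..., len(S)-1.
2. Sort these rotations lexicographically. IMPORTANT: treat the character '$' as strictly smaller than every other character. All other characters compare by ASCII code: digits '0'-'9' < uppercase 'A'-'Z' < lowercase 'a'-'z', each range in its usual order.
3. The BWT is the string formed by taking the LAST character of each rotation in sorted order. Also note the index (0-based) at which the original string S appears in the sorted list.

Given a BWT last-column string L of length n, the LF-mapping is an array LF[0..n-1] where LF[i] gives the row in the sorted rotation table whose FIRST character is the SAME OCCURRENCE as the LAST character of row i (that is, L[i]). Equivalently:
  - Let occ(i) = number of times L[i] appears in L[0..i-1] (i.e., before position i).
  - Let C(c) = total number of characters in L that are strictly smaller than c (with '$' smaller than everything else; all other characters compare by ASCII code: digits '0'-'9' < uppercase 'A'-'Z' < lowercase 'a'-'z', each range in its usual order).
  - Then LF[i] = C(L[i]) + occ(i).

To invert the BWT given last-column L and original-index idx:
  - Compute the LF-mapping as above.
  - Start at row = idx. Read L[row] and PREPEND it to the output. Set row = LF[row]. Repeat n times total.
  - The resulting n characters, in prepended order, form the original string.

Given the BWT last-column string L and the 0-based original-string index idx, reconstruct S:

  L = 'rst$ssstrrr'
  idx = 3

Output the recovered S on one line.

LF mapping: 1 5 9 0 6 7 8 10 2 3 4
Walk LF starting at row 3, prepending L[row]:
  step 1: row=3, L[3]='$', prepend. Next row=LF[3]=0
  step 2: row=0, L[0]='r', prepend. Next row=LF[0]=1
  step 3: row=1, L[1]='s', prepend. Next row=LF[1]=5
  step 4: row=5, L[5]='s', prepend. Next row=LF[5]=7
  step 5: row=7, L[7]='t', prepend. Next row=LF[7]=10
  step 6: row=10, L[10]='r', prepend. Next row=LF[10]=4
  step 7: row=4, L[4]='s', prepend. Next row=LF[4]=6
  step 8: row=6, L[6]='s', prepend. Next row=LF[6]=8
  step 9: row=8, L[8]='r', prepend. Next row=LF[8]=2
  step 10: row=2, L[2]='t', prepend. Next row=LF[2]=9
  step 11: row=9, L[9]='r', prepend. Next row=LF[9]=3
Reversed output: rtrssrtssr$

Answer: rtrssrtssr$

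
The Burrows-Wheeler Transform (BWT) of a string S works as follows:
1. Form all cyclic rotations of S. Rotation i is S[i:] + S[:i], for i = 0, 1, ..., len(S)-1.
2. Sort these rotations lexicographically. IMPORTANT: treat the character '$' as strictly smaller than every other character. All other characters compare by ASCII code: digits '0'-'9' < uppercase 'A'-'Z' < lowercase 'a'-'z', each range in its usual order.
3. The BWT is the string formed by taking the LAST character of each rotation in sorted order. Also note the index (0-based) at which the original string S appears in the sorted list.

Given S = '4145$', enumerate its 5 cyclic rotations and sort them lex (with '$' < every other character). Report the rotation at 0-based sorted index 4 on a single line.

All 5 rotations (rotation i = S[i:]+S[:i]):
  rot[0] = 4145$
  rot[1] = 145$4
  rot[2] = 45$41
  rot[3] = 5$414
  rot[4] = $4145
Sorted (with $ < everything):
  sorted[0] = $4145
  sorted[1] = 145$4
  sorted[2] = 4145$
  sorted[3] = 45$41
  sorted[4] = 5$414
sorted[4] = 5$414

Answer: 5$414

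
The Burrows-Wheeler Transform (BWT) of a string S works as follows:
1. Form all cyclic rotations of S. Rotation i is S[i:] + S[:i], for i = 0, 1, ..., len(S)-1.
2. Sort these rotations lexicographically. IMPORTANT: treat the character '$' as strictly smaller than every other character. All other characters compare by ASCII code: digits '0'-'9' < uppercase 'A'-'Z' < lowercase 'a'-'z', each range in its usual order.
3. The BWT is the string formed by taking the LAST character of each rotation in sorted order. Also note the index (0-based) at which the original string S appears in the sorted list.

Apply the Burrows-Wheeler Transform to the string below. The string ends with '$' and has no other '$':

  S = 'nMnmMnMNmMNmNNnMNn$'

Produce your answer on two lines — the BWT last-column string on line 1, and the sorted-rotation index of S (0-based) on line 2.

Answer: nnmnmnmMMMNNnNNMN$M
17

Derivation:
All 19 rotations (rotation i = S[i:]+S[:i]):
  rot[0] = nMnmMnMNmMNmNNnMNn$
  rot[1] = MnmMnMNmMNmNNnMNn$n
  rot[2] = nmMnMNmMNmNNnMNn$nM
  rot[3] = mMnMNmMNmNNnMNn$nMn
  rot[4] = MnMNmMNmNNnMNn$nMnm
  rot[5] = nMNmMNmNNnMNn$nMnmM
  rot[6] = MNmMNmNNnMNn$nMnmMn
  rot[7] = NmMNmNNnMNn$nMnmMnM
  rot[8] = mMNmNNnMNn$nMnmMnMN
  rot[9] = MNmNNnMNn$nMnmMnMNm
  rot[10] = NmNNnMNn$nMnmMnMNmM
  rot[11] = mNNnMNn$nMnmMnMNmMN
  rot[12] = NNnMNn$nMnmMnMNmMNm
  rot[13] = NnMNn$nMnmMnMNmMNmN
  rot[14] = nMNn$nMnmMnMNmMNmNN
  rot[15] = MNn$nMnmMnMNmMNmNNn
  rot[16] = Nn$nMnmMnMNmMNmNNnM
  rot[17] = n$nMnmMnMNmMNmNNnMN
  rot[18] = $nMnmMnMNmMNmNNnMNn
Sorted (with $ < everything):
  sorted[0] = $nMnmMnMNmMNmNNnMNn  (last char: 'n')
  sorted[1] = MNmMNmNNnMNn$nMnmMn  (last char: 'n')
  sorted[2] = MNmNNnMNn$nMnmMnMNm  (last char: 'm')
  sorted[3] = MNn$nMnmMnMNmMNmNNn  (last char: 'n')
  sorted[4] = MnMNmMNmNNnMNn$nMnm  (last char: 'm')
  sorted[5] = MnmMnMNmMNmNNnMNn$n  (last char: 'n')
  sorted[6] = NNnMNn$nMnmMnMNmMNm  (last char: 'm')
  sorted[7] = NmMNmNNnMNn$nMnmMnM  (last char: 'M')
  sorted[8] = NmNNnMNn$nMnmMnMNmM  (last char: 'M')
  sorted[9] = Nn$nMnmMnMNmMNmNNnM  (last char: 'M')
  sorted[10] = NnMNn$nMnmMnMNmMNmN  (last char: 'N')
  sorted[11] = mMNmNNnMNn$nMnmMnMN  (last char: 'N')
  sorted[12] = mMnMNmMNmNNnMNn$nMn  (last char: 'n')
  sorted[13] = mNNnMNn$nMnmMnMNmMN  (last char: 'N')
  sorted[14] = n$nMnmMnMNmMNmNNnMN  (last char: 'N')
  sorted[15] = nMNmMNmNNnMNn$nMnmM  (last char: 'M')
  sorted[16] = nMNn$nMnmMnMNmMNmNN  (last char: 'N')
  sorted[17] = nMnmMnMNmMNmNNnMNn$  (last char: '$')
  sorted[18] = nmMnMNmMNmNNnMNn$nM  (last char: 'M')
Last column: nnmnmnmMMMNNnNNMN$M
Original string S is at sorted index 17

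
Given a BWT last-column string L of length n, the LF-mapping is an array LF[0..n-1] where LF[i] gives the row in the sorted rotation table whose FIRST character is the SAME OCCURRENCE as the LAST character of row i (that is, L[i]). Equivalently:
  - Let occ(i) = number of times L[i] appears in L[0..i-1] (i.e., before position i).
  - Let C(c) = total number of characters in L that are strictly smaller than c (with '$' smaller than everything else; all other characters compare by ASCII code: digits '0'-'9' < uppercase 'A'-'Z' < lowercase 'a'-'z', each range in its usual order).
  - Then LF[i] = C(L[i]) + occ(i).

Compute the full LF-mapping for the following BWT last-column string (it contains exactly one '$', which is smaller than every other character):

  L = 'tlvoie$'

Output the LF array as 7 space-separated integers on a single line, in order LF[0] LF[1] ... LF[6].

Answer: 5 3 6 4 2 1 0

Derivation:
Char counts: '$':1, 'e':1, 'i':1, 'l':1, 'o':1, 't':1, 'v':1
C (first-col start): C('$')=0, C('e')=1, C('i')=2, C('l')=3, C('o')=4, C('t')=5, C('v')=6
L[0]='t': occ=0, LF[0]=C('t')+0=5+0=5
L[1]='l': occ=0, LF[1]=C('l')+0=3+0=3
L[2]='v': occ=0, LF[2]=C('v')+0=6+0=6
L[3]='o': occ=0, LF[3]=C('o')+0=4+0=4
L[4]='i': occ=0, LF[4]=C('i')+0=2+0=2
L[5]='e': occ=0, LF[5]=C('e')+0=1+0=1
L[6]='$': occ=0, LF[6]=C('$')+0=0+0=0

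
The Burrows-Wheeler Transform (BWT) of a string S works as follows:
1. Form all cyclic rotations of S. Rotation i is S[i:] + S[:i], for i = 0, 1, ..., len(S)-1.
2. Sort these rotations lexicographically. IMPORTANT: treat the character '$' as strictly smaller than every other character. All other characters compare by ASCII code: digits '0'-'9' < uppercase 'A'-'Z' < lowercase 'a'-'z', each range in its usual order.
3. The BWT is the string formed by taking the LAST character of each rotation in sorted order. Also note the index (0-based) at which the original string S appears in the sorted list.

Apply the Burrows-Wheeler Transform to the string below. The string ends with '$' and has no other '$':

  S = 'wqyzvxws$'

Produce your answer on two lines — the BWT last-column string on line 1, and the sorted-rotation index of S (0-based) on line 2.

Answer: swwz$xvqy
4

Derivation:
All 9 rotations (rotation i = S[i:]+S[:i]):
  rot[0] = wqyzvxws$
  rot[1] = qyzvxws$w
  rot[2] = yzvxws$wq
  rot[3] = zvxws$wqy
  rot[4] = vxws$wqyz
  rot[5] = xws$wqyzv
  rot[6] = ws$wqyzvx
  rot[7] = s$wqyzvxw
  rot[8] = $wqyzvxws
Sorted (with $ < everything):
  sorted[0] = $wqyzvxws  (last char: 's')
  sorted[1] = qyzvxws$w  (last char: 'w')
  sorted[2] = s$wqyzvxw  (last char: 'w')
  sorted[3] = vxws$wqyz  (last char: 'z')
  sorted[4] = wqyzvxws$  (last char: '$')
  sorted[5] = ws$wqyzvx  (last char: 'x')
  sorted[6] = xws$wqyzv  (last char: 'v')
  sorted[7] = yzvxws$wq  (last char: 'q')
  sorted[8] = zvxws$wqy  (last char: 'y')
Last column: swwz$xvqy
Original string S is at sorted index 4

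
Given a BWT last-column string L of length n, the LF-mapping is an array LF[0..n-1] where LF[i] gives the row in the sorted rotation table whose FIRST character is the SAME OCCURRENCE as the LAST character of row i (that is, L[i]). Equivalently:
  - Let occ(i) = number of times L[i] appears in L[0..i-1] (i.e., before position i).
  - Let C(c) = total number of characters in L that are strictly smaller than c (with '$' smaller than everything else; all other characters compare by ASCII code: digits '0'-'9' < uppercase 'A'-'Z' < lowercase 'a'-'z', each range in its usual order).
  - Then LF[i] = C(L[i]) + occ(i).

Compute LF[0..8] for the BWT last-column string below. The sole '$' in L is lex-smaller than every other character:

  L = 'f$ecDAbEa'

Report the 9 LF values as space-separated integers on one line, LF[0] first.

Char counts: '$':1, 'A':1, 'D':1, 'E':1, 'a':1, 'b':1, 'c':1, 'e':1, 'f':1
C (first-col start): C('$')=0, C('A')=1, C('D')=2, C('E')=3, C('a')=4, C('b')=5, C('c')=6, C('e')=7, C('f')=8
L[0]='f': occ=0, LF[0]=C('f')+0=8+0=8
L[1]='$': occ=0, LF[1]=C('$')+0=0+0=0
L[2]='e': occ=0, LF[2]=C('e')+0=7+0=7
L[3]='c': occ=0, LF[3]=C('c')+0=6+0=6
L[4]='D': occ=0, LF[4]=C('D')+0=2+0=2
L[5]='A': occ=0, LF[5]=C('A')+0=1+0=1
L[6]='b': occ=0, LF[6]=C('b')+0=5+0=5
L[7]='E': occ=0, LF[7]=C('E')+0=3+0=3
L[8]='a': occ=0, LF[8]=C('a')+0=4+0=4

Answer: 8 0 7 6 2 1 5 3 4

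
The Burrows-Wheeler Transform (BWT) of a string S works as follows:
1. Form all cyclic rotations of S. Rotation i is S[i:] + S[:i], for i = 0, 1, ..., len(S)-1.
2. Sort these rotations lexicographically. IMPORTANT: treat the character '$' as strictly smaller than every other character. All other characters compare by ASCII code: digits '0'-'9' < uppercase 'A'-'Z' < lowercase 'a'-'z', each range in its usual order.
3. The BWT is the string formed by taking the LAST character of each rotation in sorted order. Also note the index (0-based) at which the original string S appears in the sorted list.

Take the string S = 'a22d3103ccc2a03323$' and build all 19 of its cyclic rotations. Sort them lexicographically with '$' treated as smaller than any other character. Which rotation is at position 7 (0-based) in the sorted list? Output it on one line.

Answer: 2d3103ccc2a03323$a2

Derivation:
All 19 rotations (rotation i = S[i:]+S[:i]):
  rot[0] = a22d3103ccc2a03323$
  rot[1] = 22d3103ccc2a03323$a
  rot[2] = 2d3103ccc2a03323$a2
  rot[3] = d3103ccc2a03323$a22
  rot[4] = 3103ccc2a03323$a22d
  rot[5] = 103ccc2a03323$a22d3
  rot[6] = 03ccc2a03323$a22d31
  rot[7] = 3ccc2a03323$a22d310
  rot[8] = ccc2a03323$a22d3103
  rot[9] = cc2a03323$a22d3103c
  rot[10] = c2a03323$a22d3103cc
  rot[11] = 2a03323$a22d3103ccc
  rot[12] = a03323$a22d3103ccc2
  rot[13] = 03323$a22d3103ccc2a
  rot[14] = 3323$a22d3103ccc2a0
  rot[15] = 323$a22d3103ccc2a03
  rot[16] = 23$a22d3103ccc2a033
  rot[17] = 3$a22d3103ccc2a0332
  rot[18] = $a22d3103ccc2a03323
Sorted (with $ < everything):
  sorted[0] = $a22d3103ccc2a03323
  sorted[1] = 03323$a22d3103ccc2a
  sorted[2] = 03ccc2a03323$a22d31
  sorted[3] = 103ccc2a03323$a22d3
  sorted[4] = 22d3103ccc2a03323$a
  sorted[5] = 23$a22d3103ccc2a033
  sorted[6] = 2a03323$a22d3103ccc
  sorted[7] = 2d3103ccc2a03323$a2
  sorted[8] = 3$a22d3103ccc2a0332
  sorted[9] = 3103ccc2a03323$a22d
  sorted[10] = 323$a22d3103ccc2a03
  sorted[11] = 3323$a22d3103ccc2a0
  sorted[12] = 3ccc2a03323$a22d310
  sorted[13] = a03323$a22d3103ccc2
  sorted[14] = a22d3103ccc2a03323$
  sorted[15] = c2a03323$a22d3103cc
  sorted[16] = cc2a03323$a22d3103c
  sorted[17] = ccc2a03323$a22d3103
  sorted[18] = d3103ccc2a03323$a22
sorted[7] = 2d3103ccc2a03323$a2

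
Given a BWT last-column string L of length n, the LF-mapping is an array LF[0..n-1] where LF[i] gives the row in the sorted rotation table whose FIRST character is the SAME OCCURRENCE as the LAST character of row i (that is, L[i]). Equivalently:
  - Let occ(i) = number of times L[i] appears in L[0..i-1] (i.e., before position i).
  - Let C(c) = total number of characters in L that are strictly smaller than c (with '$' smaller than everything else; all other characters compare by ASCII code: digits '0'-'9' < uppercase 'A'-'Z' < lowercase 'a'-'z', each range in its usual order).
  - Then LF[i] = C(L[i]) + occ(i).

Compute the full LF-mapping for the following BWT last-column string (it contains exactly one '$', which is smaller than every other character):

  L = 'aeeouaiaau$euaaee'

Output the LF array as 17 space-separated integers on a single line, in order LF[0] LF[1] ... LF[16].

Answer: 1 7 8 13 14 2 12 3 4 15 0 9 16 5 6 10 11

Derivation:
Char counts: '$':1, 'a':6, 'e':5, 'i':1, 'o':1, 'u':3
C (first-col start): C('$')=0, C('a')=1, C('e')=7, C('i')=12, C('o')=13, C('u')=14
L[0]='a': occ=0, LF[0]=C('a')+0=1+0=1
L[1]='e': occ=0, LF[1]=C('e')+0=7+0=7
L[2]='e': occ=1, LF[2]=C('e')+1=7+1=8
L[3]='o': occ=0, LF[3]=C('o')+0=13+0=13
L[4]='u': occ=0, LF[4]=C('u')+0=14+0=14
L[5]='a': occ=1, LF[5]=C('a')+1=1+1=2
L[6]='i': occ=0, LF[6]=C('i')+0=12+0=12
L[7]='a': occ=2, LF[7]=C('a')+2=1+2=3
L[8]='a': occ=3, LF[8]=C('a')+3=1+3=4
L[9]='u': occ=1, LF[9]=C('u')+1=14+1=15
L[10]='$': occ=0, LF[10]=C('$')+0=0+0=0
L[11]='e': occ=2, LF[11]=C('e')+2=7+2=9
L[12]='u': occ=2, LF[12]=C('u')+2=14+2=16
L[13]='a': occ=4, LF[13]=C('a')+4=1+4=5
L[14]='a': occ=5, LF[14]=C('a')+5=1+5=6
L[15]='e': occ=3, LF[15]=C('e')+3=7+3=10
L[16]='e': occ=4, LF[16]=C('e')+4=7+4=11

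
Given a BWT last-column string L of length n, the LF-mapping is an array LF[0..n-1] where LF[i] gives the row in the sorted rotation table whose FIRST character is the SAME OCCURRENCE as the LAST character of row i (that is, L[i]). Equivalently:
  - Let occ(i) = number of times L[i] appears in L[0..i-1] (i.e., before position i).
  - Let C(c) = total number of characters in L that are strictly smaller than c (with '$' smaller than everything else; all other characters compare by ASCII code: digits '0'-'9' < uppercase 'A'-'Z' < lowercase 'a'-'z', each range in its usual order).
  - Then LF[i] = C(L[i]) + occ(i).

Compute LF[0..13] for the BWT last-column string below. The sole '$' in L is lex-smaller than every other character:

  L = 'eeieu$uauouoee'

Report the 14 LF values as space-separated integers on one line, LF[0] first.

Answer: 2 3 7 4 10 0 11 1 12 8 13 9 5 6

Derivation:
Char counts: '$':1, 'a':1, 'e':5, 'i':1, 'o':2, 'u':4
C (first-col start): C('$')=0, C('a')=1, C('e')=2, C('i')=7, C('o')=8, C('u')=10
L[0]='e': occ=0, LF[0]=C('e')+0=2+0=2
L[1]='e': occ=1, LF[1]=C('e')+1=2+1=3
L[2]='i': occ=0, LF[2]=C('i')+0=7+0=7
L[3]='e': occ=2, LF[3]=C('e')+2=2+2=4
L[4]='u': occ=0, LF[4]=C('u')+0=10+0=10
L[5]='$': occ=0, LF[5]=C('$')+0=0+0=0
L[6]='u': occ=1, LF[6]=C('u')+1=10+1=11
L[7]='a': occ=0, LF[7]=C('a')+0=1+0=1
L[8]='u': occ=2, LF[8]=C('u')+2=10+2=12
L[9]='o': occ=0, LF[9]=C('o')+0=8+0=8
L[10]='u': occ=3, LF[10]=C('u')+3=10+3=13
L[11]='o': occ=1, LF[11]=C('o')+1=8+1=9
L[12]='e': occ=3, LF[12]=C('e')+3=2+3=5
L[13]='e': occ=4, LF[13]=C('e')+4=2+4=6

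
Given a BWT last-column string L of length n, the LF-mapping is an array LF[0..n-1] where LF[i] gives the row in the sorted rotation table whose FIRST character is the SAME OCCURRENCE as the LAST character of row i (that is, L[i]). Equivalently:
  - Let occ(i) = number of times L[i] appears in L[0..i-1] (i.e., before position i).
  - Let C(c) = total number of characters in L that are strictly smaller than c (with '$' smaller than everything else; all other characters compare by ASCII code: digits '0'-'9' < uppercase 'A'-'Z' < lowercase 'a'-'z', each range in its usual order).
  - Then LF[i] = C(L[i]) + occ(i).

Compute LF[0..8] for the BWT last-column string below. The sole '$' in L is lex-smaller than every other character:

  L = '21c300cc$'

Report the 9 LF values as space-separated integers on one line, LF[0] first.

Char counts: '$':1, '0':2, '1':1, '2':1, '3':1, 'c':3
C (first-col start): C('$')=0, C('0')=1, C('1')=3, C('2')=4, C('3')=5, C('c')=6
L[0]='2': occ=0, LF[0]=C('2')+0=4+0=4
L[1]='1': occ=0, LF[1]=C('1')+0=3+0=3
L[2]='c': occ=0, LF[2]=C('c')+0=6+0=6
L[3]='3': occ=0, LF[3]=C('3')+0=5+0=5
L[4]='0': occ=0, LF[4]=C('0')+0=1+0=1
L[5]='0': occ=1, LF[5]=C('0')+1=1+1=2
L[6]='c': occ=1, LF[6]=C('c')+1=6+1=7
L[7]='c': occ=2, LF[7]=C('c')+2=6+2=8
L[8]='$': occ=0, LF[8]=C('$')+0=0+0=0

Answer: 4 3 6 5 1 2 7 8 0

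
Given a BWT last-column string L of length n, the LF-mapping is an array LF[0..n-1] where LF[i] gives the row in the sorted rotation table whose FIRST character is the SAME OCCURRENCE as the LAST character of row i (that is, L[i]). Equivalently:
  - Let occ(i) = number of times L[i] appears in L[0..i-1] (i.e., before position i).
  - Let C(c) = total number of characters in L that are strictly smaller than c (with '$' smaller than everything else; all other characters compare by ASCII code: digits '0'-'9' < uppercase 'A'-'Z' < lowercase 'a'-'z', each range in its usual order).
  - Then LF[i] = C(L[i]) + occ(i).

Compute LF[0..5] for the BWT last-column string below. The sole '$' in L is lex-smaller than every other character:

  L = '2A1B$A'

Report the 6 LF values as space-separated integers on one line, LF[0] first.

Char counts: '$':1, '1':1, '2':1, 'A':2, 'B':1
C (first-col start): C('$')=0, C('1')=1, C('2')=2, C('A')=3, C('B')=5
L[0]='2': occ=0, LF[0]=C('2')+0=2+0=2
L[1]='A': occ=0, LF[1]=C('A')+0=3+0=3
L[2]='1': occ=0, LF[2]=C('1')+0=1+0=1
L[3]='B': occ=0, LF[3]=C('B')+0=5+0=5
L[4]='$': occ=0, LF[4]=C('$')+0=0+0=0
L[5]='A': occ=1, LF[5]=C('A')+1=3+1=4

Answer: 2 3 1 5 0 4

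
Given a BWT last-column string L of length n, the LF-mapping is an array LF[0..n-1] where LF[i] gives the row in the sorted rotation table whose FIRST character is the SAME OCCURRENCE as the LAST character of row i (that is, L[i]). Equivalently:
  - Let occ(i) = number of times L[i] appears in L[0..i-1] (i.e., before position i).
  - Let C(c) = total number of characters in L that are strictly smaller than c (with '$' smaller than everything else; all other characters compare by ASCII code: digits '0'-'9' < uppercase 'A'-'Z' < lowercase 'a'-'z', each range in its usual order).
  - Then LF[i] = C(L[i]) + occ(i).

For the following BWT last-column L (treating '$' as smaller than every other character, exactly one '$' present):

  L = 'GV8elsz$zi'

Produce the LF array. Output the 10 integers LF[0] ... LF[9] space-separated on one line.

Char counts: '$':1, '8':1, 'G':1, 'V':1, 'e':1, 'i':1, 'l':1, 's':1, 'z':2
C (first-col start): C('$')=0, C('8')=1, C('G')=2, C('V')=3, C('e')=4, C('i')=5, C('l')=6, C('s')=7, C('z')=8
L[0]='G': occ=0, LF[0]=C('G')+0=2+0=2
L[1]='V': occ=0, LF[1]=C('V')+0=3+0=3
L[2]='8': occ=0, LF[2]=C('8')+0=1+0=1
L[3]='e': occ=0, LF[3]=C('e')+0=4+0=4
L[4]='l': occ=0, LF[4]=C('l')+0=6+0=6
L[5]='s': occ=0, LF[5]=C('s')+0=7+0=7
L[6]='z': occ=0, LF[6]=C('z')+0=8+0=8
L[7]='$': occ=0, LF[7]=C('$')+0=0+0=0
L[8]='z': occ=1, LF[8]=C('z')+1=8+1=9
L[9]='i': occ=0, LF[9]=C('i')+0=5+0=5

Answer: 2 3 1 4 6 7 8 0 9 5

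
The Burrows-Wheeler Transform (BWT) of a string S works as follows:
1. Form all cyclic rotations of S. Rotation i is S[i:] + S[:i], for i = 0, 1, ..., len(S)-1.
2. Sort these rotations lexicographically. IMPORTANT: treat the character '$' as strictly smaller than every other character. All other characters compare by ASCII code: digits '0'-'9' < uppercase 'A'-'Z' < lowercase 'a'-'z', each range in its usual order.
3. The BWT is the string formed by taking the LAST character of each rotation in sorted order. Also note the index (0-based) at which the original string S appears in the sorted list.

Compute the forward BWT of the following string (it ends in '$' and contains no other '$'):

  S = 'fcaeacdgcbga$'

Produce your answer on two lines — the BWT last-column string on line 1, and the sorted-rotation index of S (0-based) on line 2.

All 13 rotations (rotation i = S[i:]+S[:i]):
  rot[0] = fcaeacdgcbga$
  rot[1] = caeacdgcbga$f
  rot[2] = aeacdgcbga$fc
  rot[3] = eacdgcbga$fca
  rot[4] = acdgcbga$fcae
  rot[5] = cdgcbga$fcaea
  rot[6] = dgcbga$fcaeac
  rot[7] = gcbga$fcaeacd
  rot[8] = cbga$fcaeacdg
  rot[9] = bga$fcaeacdgc
  rot[10] = ga$fcaeacdgcb
  rot[11] = a$fcaeacdgcbg
  rot[12] = $fcaeacdgcbga
Sorted (with $ < everything):
  sorted[0] = $fcaeacdgcbga  (last char: 'a')
  sorted[1] = a$fcaeacdgcbg  (last char: 'g')
  sorted[2] = acdgcbga$fcae  (last char: 'e')
  sorted[3] = aeacdgcbga$fc  (last char: 'c')
  sorted[4] = bga$fcaeacdgc  (last char: 'c')
  sorted[5] = caeacdgcbga$f  (last char: 'f')
  sorted[6] = cbga$fcaeacdg  (last char: 'g')
  sorted[7] = cdgcbga$fcaea  (last char: 'a')
  sorted[8] = dgcbga$fcaeac  (last char: 'c')
  sorted[9] = eacdgcbga$fca  (last char: 'a')
  sorted[10] = fcaeacdgcbga$  (last char: '$')
  sorted[11] = ga$fcaeacdgcb  (last char: 'b')
  sorted[12] = gcbga$fcaeacd  (last char: 'd')
Last column: ageccfgaca$bd
Original string S is at sorted index 10

Answer: ageccfgaca$bd
10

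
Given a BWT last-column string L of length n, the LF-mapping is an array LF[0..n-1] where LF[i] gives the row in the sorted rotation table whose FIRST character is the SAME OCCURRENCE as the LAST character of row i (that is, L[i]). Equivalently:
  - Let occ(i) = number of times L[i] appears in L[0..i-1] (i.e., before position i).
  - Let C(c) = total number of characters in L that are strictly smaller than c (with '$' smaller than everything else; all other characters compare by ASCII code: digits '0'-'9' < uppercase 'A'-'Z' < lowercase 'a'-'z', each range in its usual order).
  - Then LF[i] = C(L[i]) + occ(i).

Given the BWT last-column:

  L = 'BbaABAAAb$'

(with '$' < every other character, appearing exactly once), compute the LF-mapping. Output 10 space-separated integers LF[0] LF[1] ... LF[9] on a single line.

Answer: 5 8 7 1 6 2 3 4 9 0

Derivation:
Char counts: '$':1, 'A':4, 'B':2, 'a':1, 'b':2
C (first-col start): C('$')=0, C('A')=1, C('B')=5, C('a')=7, C('b')=8
L[0]='B': occ=0, LF[0]=C('B')+0=5+0=5
L[1]='b': occ=0, LF[1]=C('b')+0=8+0=8
L[2]='a': occ=0, LF[2]=C('a')+0=7+0=7
L[3]='A': occ=0, LF[3]=C('A')+0=1+0=1
L[4]='B': occ=1, LF[4]=C('B')+1=5+1=6
L[5]='A': occ=1, LF[5]=C('A')+1=1+1=2
L[6]='A': occ=2, LF[6]=C('A')+2=1+2=3
L[7]='A': occ=3, LF[7]=C('A')+3=1+3=4
L[8]='b': occ=1, LF[8]=C('b')+1=8+1=9
L[9]='$': occ=0, LF[9]=C('$')+0=0+0=0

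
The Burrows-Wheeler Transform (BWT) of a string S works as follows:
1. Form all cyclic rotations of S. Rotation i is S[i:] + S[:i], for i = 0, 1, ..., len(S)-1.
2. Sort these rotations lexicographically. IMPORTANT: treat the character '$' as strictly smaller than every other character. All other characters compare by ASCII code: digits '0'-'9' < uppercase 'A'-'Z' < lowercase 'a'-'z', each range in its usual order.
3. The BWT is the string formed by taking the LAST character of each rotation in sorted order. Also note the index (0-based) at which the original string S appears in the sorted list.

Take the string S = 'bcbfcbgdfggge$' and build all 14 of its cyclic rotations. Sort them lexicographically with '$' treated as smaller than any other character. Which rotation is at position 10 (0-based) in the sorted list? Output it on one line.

Answer: gdfggge$bcbfcb

Derivation:
All 14 rotations (rotation i = S[i:]+S[:i]):
  rot[0] = bcbfcbgdfggge$
  rot[1] = cbfcbgdfggge$b
  rot[2] = bfcbgdfggge$bc
  rot[3] = fcbgdfggge$bcb
  rot[4] = cbgdfggge$bcbf
  rot[5] = bgdfggge$bcbfc
  rot[6] = gdfggge$bcbfcb
  rot[7] = dfggge$bcbfcbg
  rot[8] = fggge$bcbfcbgd
  rot[9] = ggge$bcbfcbgdf
  rot[10] = gge$bcbfcbgdfg
  rot[11] = ge$bcbfcbgdfgg
  rot[12] = e$bcbfcbgdfggg
  rot[13] = $bcbfcbgdfggge
Sorted (with $ < everything):
  sorted[0] = $bcbfcbgdfggge
  sorted[1] = bcbfcbgdfggge$
  sorted[2] = bfcbgdfggge$bc
  sorted[3] = bgdfggge$bcbfc
  sorted[4] = cbfcbgdfggge$b
  sorted[5] = cbgdfggge$bcbf
  sorted[6] = dfggge$bcbfcbg
  sorted[7] = e$bcbfcbgdfggg
  sorted[8] = fcbgdfggge$bcb
  sorted[9] = fggge$bcbfcbgd
  sorted[10] = gdfggge$bcbfcb
  sorted[11] = ge$bcbfcbgdfgg
  sorted[12] = gge$bcbfcbgdfg
  sorted[13] = ggge$bcbfcbgdf
sorted[10] = gdfggge$bcbfcb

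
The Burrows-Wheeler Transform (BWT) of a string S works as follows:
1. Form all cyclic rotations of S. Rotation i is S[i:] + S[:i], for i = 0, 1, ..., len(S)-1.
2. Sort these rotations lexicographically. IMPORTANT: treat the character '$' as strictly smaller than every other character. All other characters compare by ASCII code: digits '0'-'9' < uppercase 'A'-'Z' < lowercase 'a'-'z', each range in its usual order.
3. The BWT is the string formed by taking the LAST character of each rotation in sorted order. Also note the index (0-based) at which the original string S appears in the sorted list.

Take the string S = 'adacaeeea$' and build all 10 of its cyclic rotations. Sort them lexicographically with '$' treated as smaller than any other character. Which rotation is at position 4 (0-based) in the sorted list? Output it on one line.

All 10 rotations (rotation i = S[i:]+S[:i]):
  rot[0] = adacaeeea$
  rot[1] = dacaeeea$a
  rot[2] = acaeeea$ad
  rot[3] = caeeea$ada
  rot[4] = aeeea$adac
  rot[5] = eeea$adaca
  rot[6] = eea$adacae
  rot[7] = ea$adacaee
  rot[8] = a$adacaeee
  rot[9] = $adacaeeea
Sorted (with $ < everything):
  sorted[0] = $adacaeeea
  sorted[1] = a$adacaeee
  sorted[2] = acaeeea$ad
  sorted[3] = adacaeeea$
  sorted[4] = aeeea$adac
  sorted[5] = caeeea$ada
  sorted[6] = dacaeeea$a
  sorted[7] = ea$adacaee
  sorted[8] = eea$adacae
  sorted[9] = eeea$adaca
sorted[4] = aeeea$adac

Answer: aeeea$adac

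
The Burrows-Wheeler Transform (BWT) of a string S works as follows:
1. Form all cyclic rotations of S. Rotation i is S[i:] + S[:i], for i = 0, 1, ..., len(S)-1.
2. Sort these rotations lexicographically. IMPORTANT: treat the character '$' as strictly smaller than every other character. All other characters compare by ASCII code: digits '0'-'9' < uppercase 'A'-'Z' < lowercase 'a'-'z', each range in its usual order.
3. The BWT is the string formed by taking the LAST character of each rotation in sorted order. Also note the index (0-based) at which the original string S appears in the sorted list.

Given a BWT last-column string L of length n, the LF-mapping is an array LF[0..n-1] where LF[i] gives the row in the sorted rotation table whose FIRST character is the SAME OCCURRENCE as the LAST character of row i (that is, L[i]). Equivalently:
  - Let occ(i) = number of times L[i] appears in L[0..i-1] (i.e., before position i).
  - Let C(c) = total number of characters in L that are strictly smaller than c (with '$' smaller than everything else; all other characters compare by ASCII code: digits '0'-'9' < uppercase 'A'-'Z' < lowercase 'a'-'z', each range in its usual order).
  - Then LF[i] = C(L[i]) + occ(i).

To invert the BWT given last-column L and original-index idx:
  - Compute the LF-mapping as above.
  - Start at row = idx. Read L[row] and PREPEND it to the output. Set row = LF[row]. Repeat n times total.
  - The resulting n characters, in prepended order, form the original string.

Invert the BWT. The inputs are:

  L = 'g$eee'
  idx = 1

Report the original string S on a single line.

Answer: eeeg$

Derivation:
LF mapping: 4 0 1 2 3
Walk LF starting at row 1, prepending L[row]:
  step 1: row=1, L[1]='$', prepend. Next row=LF[1]=0
  step 2: row=0, L[0]='g', prepend. Next row=LF[0]=4
  step 3: row=4, L[4]='e', prepend. Next row=LF[4]=3
  step 4: row=3, L[3]='e', prepend. Next row=LF[3]=2
  step 5: row=2, L[2]='e', prepend. Next row=LF[2]=1
Reversed output: eeeg$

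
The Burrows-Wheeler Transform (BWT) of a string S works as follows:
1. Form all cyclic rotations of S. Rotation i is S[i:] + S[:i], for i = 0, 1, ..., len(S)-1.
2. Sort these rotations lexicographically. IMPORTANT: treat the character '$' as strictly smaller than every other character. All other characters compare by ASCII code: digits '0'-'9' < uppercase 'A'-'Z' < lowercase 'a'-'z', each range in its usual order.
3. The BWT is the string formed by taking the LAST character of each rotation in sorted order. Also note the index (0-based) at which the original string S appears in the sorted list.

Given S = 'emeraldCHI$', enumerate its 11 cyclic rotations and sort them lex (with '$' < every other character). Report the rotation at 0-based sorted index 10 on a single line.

Answer: raldCHI$eme

Derivation:
All 11 rotations (rotation i = S[i:]+S[:i]):
  rot[0] = emeraldCHI$
  rot[1] = meraldCHI$e
  rot[2] = eraldCHI$em
  rot[3] = raldCHI$eme
  rot[4] = aldCHI$emer
  rot[5] = ldCHI$emera
  rot[6] = dCHI$emeral
  rot[7] = CHI$emerald
  rot[8] = HI$emeraldC
  rot[9] = I$emeraldCH
  rot[10] = $emeraldCHI
Sorted (with $ < everything):
  sorted[0] = $emeraldCHI
  sorted[1] = CHI$emerald
  sorted[2] = HI$emeraldC
  sorted[3] = I$emeraldCH
  sorted[4] = aldCHI$emer
  sorted[5] = dCHI$emeral
  sorted[6] = emeraldCHI$
  sorted[7] = eraldCHI$em
  sorted[8] = ldCHI$emera
  sorted[9] = meraldCHI$e
  sorted[10] = raldCHI$eme
sorted[10] = raldCHI$eme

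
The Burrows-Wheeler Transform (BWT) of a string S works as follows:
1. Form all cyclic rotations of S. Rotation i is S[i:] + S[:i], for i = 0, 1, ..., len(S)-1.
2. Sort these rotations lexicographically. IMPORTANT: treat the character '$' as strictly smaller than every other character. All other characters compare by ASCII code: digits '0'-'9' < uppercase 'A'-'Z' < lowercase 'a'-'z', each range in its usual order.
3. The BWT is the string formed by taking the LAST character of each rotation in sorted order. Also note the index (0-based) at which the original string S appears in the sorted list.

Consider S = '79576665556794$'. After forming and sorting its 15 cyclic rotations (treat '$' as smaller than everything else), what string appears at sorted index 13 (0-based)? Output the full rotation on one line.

Answer: 94$795766655567

Derivation:
All 15 rotations (rotation i = S[i:]+S[:i]):
  rot[0] = 79576665556794$
  rot[1] = 9576665556794$7
  rot[2] = 576665556794$79
  rot[3] = 76665556794$795
  rot[4] = 6665556794$7957
  rot[5] = 665556794$79576
  rot[6] = 65556794$795766
  rot[7] = 5556794$7957666
  rot[8] = 556794$79576665
  rot[9] = 56794$795766655
  rot[10] = 6794$7957666555
  rot[11] = 794$79576665556
  rot[12] = 94$795766655567
  rot[13] = 4$7957666555679
  rot[14] = $79576665556794
Sorted (with $ < everything):
  sorted[0] = $79576665556794
  sorted[1] = 4$7957666555679
  sorted[2] = 5556794$7957666
  sorted[3] = 556794$79576665
  sorted[4] = 56794$795766655
  sorted[5] = 576665556794$79
  sorted[6] = 65556794$795766
  sorted[7] = 665556794$79576
  sorted[8] = 6665556794$7957
  sorted[9] = 6794$7957666555
  sorted[10] = 76665556794$795
  sorted[11] = 794$79576665556
  sorted[12] = 79576665556794$
  sorted[13] = 94$795766655567
  sorted[14] = 9576665556794$7
sorted[13] = 94$795766655567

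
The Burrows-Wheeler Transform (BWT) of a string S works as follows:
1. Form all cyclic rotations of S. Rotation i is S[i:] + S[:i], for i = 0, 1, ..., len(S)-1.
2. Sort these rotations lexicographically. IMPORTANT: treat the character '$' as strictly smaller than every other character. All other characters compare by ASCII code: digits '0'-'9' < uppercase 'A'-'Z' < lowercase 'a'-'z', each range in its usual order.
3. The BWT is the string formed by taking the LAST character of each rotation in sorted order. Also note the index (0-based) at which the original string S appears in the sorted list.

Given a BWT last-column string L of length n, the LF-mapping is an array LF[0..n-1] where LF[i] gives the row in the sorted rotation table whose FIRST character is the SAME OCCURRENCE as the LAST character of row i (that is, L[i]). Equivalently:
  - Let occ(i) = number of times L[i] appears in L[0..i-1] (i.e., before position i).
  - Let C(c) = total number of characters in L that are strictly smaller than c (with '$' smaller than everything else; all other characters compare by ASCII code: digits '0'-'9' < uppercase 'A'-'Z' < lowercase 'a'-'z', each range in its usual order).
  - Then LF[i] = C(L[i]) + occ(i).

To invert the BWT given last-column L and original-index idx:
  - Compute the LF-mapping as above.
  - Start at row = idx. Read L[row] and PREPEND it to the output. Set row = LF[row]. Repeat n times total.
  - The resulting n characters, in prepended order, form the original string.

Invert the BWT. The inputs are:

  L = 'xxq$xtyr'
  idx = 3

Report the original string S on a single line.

LF mapping: 4 5 1 0 6 3 7 2
Walk LF starting at row 3, prepending L[row]:
  step 1: row=3, L[3]='$', prepend. Next row=LF[3]=0
  step 2: row=0, L[0]='x', prepend. Next row=LF[0]=4
  step 3: row=4, L[4]='x', prepend. Next row=LF[4]=6
  step 4: row=6, L[6]='y', prepend. Next row=LF[6]=7
  step 5: row=7, L[7]='r', prepend. Next row=LF[7]=2
  step 6: row=2, L[2]='q', prepend. Next row=LF[2]=1
  step 7: row=1, L[1]='x', prepend. Next row=LF[1]=5
  step 8: row=5, L[5]='t', prepend. Next row=LF[5]=3
Reversed output: txqryxx$

Answer: txqryxx$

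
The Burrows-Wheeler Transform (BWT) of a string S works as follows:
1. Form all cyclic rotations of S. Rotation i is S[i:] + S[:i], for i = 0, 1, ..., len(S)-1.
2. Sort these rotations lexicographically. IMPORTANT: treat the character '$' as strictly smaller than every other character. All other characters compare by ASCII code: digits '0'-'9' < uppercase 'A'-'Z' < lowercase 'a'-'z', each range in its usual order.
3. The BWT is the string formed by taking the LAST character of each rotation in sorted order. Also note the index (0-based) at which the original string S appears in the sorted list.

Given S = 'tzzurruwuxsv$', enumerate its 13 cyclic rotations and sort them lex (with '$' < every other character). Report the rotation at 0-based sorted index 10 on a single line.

All 13 rotations (rotation i = S[i:]+S[:i]):
  rot[0] = tzzurruwuxsv$
  rot[1] = zzurruwuxsv$t
  rot[2] = zurruwuxsv$tz
  rot[3] = urruwuxsv$tzz
  rot[4] = rruwuxsv$tzzu
  rot[5] = ruwuxsv$tzzur
  rot[6] = uwuxsv$tzzurr
  rot[7] = wuxsv$tzzurru
  rot[8] = uxsv$tzzurruw
  rot[9] = xsv$tzzurruwu
  rot[10] = sv$tzzurruwux
  rot[11] = v$tzzurruwuxs
  rot[12] = $tzzurruwuxsv
Sorted (with $ < everything):
  sorted[0] = $tzzurruwuxsv
  sorted[1] = rruwuxsv$tzzu
  sorted[2] = ruwuxsv$tzzur
  sorted[3] = sv$tzzurruwux
  sorted[4] = tzzurruwuxsv$
  sorted[5] = urruwuxsv$tzz
  sorted[6] = uwuxsv$tzzurr
  sorted[7] = uxsv$tzzurruw
  sorted[8] = v$tzzurruwuxs
  sorted[9] = wuxsv$tzzurru
  sorted[10] = xsv$tzzurruwu
  sorted[11] = zurruwuxsv$tz
  sorted[12] = zzurruwuxsv$t
sorted[10] = xsv$tzzurruwu

Answer: xsv$tzzurruwu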